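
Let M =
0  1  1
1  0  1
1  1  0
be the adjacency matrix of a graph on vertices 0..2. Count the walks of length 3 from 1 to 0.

The number of length-3 walks from vertex 1 to vertex 0 is entry (1,0) of M³, where M is the adjacency matrix.
M² = [[2, 1, 1], [1, 2, 1], [1, 1, 2]]
M³ = [[2, 3, 3], [3, 2, 3], [3, 3, 2]]

3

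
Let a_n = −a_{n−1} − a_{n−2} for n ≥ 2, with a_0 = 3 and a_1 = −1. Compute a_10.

−1

With companion matrix A = [[−1, −1], [1, 0]], [a_n, a_{n−1}]ᵀ = A·[a_{n−1}, a_{n−2}]ᵀ, so [a_10, a_9]ᵀ = A⁹·[a_1, a_0]ᵀ.
A⁹ = [[1, 0], [0, 1]], giving [a_10, a_9]ᵀ = [[−1], [3]].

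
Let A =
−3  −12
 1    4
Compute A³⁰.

[[−3, −12], [1, 4]]

A² = A (a projection; rank 1, trace 1), so A³⁰ = A.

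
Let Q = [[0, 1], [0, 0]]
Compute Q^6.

[[0, 0], [0, 0]]

Q is strictly triangular, hence nilpotent: Q^2 = 0, so Q^6 = 0.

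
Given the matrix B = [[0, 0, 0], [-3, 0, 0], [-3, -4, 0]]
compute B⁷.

B is strictly triangular, hence nilpotent: B³ = 0, so B⁷ = 0.

[[0, 0, 0], [0, 0, 0], [0, 0, 0]]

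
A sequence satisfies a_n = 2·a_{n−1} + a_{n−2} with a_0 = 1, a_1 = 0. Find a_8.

169

With companion matrix A = [[2, 1], [1, 0]], [a_n, a_{n−1}]ᵀ = A·[a_{n−1}, a_{n−2}]ᵀ, so [a_8, a_7]ᵀ = A⁷·[a_1, a_0]ᵀ.
A⁷ = [[408, 169], [169, 70]], giving [a_8, a_7]ᵀ = [[169], [70]].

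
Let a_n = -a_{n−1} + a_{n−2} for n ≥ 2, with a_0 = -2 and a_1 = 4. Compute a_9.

With companion matrix M = [[-1, 1], [1, 0]], [a_n, a_{n−1}]ᵀ = M·[a_{n−1}, a_{n−2}]ᵀ, so [a_9, a_8]ᵀ = M⁸·[a_1, a_0]ᵀ.
M⁸ = [[34, -21], [-21, 13]], giving [a_9, a_8]ᵀ = [[178], [-110]].

178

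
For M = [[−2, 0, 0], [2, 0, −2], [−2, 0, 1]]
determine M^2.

[[4, 0, 0], [0, 0, −2], [2, 0, 1]]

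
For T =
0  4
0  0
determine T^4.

[[0, 0], [0, 0]]

T is strictly triangular, hence nilpotent: T^2 = 0, so T^4 = 0.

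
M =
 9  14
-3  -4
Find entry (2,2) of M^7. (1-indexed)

-12226

tr M = 5 and det M = 6, so the characteristic polynomial is λ² − (5)λ + (6) with roots 3 and 2.
Eigenvectors give P = [[7, 2], [-3, -1]] with P⁻¹ = [[1, 2], [-3, -7]], and M = P·diag(3, 2)·P⁻¹.
Then M^7 = P·diag(2187, 128)·P⁻¹ = [[15309, 256], [-6561, -128]] · [[1, 2], [-3, -7]] = [[14541, 28826], [-6177, -12226]].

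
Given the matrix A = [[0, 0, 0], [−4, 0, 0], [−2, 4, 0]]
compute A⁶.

[[0, 0, 0], [0, 0, 0], [0, 0, 0]]

A is strictly triangular, hence nilpotent: A³ = 0, so A⁶ = 0.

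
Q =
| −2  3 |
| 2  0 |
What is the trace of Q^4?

Q^2 = [[10, −6], [−4, 6]]
Q^3 = [[−32, 30], [20, −12]]
Q^4 = [[124, −96], [−64, 60]]

184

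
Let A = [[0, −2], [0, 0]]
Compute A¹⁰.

A is strictly triangular, hence nilpotent: A² = 0, so A¹⁰ = 0.

[[0, 0], [0, 0]]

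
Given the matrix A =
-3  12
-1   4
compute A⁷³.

A² = A (a projection; rank 1, trace 1), so A⁷³ = A.

[[-3, 12], [-1, 4]]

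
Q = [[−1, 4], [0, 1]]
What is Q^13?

[[−1, 4], [0, 1]]

Q² = I (check: tr Q = 0 and det Q = −1), so Q^13 = Q since 13 is odd.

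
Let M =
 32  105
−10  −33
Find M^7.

tr M = −1 and det M = −6, so the characteristic polynomial is λ² − (−1)λ + (−6) with roots 2 and −3.
Eigenvectors give P = [[7, −3], [−2, 1]] with P⁻¹ = [[1, 3], [2, 7]], and M = P·diag(2, −3)·P⁻¹.
Then M^7 = P·diag(128, −2187)·P⁻¹ = [[896, 6561], [−256, −2187]] · [[1, 3], [2, 7]] = [[14018, 48615], [−4630, −16077]].

[[14018, 48615], [−4630, −16077]]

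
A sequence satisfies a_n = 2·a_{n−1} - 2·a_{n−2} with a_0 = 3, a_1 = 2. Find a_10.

-32

With companion matrix Q = [[2, -2], [1, 0]], [a_n, a_{n−1}]ᵀ = Q·[a_{n−1}, a_{n−2}]ᵀ, so [a_10, a_9]ᵀ = Q^9·[a_1, a_0]ᵀ.
Q^9 = [[32, -32], [16, 0]], giving [a_10, a_9]ᵀ = [[-32], [32]].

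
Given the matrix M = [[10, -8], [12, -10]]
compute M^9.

tr M = 0 and det M = -4, so the characteristic polynomial is λ² − (0)λ + (-4) with roots 2 and -2.
Eigenvectors give P = [[-1, -2], [-1, -3]] with P⁻¹ = [[-3, 2], [1, -1]], and M = P·diag(2, -2)·P⁻¹.
Then M^9 = P·diag(512, -512)·P⁻¹ = [[-512, 1024], [-512, 1536]] · [[-3, 2], [1, -1]] = [[2560, -2048], [3072, -2560]].

[[2560, -2048], [3072, -2560]]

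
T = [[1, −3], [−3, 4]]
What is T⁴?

[[325, −525], [−525, 850]]

T² = [[10, −15], [−15, 25]]
T³ = [[55, −90], [−90, 145]]
T⁴ = [[325, −525], [−525, 850]]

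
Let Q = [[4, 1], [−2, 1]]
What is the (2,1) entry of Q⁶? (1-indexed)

−1330

tr Q = 5 and det Q = 6, so the characteristic polynomial is λ² − (5)λ + (6) with roots 2 and 3.
Eigenvectors give P = [[1, 1], [−2, −1]] with P⁻¹ = [[−1, −1], [2, 1]], and Q = P·diag(2, 3)·P⁻¹.
Then Q⁶ = P·diag(64, 729)·P⁻¹ = [[64, 729], [−128, −729]] · [[−1, −1], [2, 1]] = [[1394, 665], [−1330, −601]].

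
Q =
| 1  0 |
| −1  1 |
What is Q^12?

Q = I + N where N = [[0, 0], [−1, 0]] is strictly lower-triangular, so N^2 = 0.
(I + N)^12 = I + 12·N = [[1, 0], [−12, 1]].

[[1, 0], [−12, 1]]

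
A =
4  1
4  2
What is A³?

A² = [[20, 6], [24, 8]]
A³ = [[104, 32], [128, 40]]

[[104, 32], [128, 40]]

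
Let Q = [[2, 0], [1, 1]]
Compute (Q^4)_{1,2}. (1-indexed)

tr Q = 3 and det Q = 2, so the characteristic polynomial is λ² − (3)λ + (2) with roots 2 and 1.
Eigenvectors give P = [[−1, 0], [−1, −1]] with P⁻¹ = [[−1, 0], [1, −1]], and Q = P·diag(2, 1)·P⁻¹.
Then Q^4 = P·diag(16, 1)·P⁻¹ = [[−16, 0], [−16, −1]] · [[−1, 0], [1, −1]] = [[16, 0], [15, 1]].

0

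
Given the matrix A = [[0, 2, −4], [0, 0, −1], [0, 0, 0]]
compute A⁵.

[[0, 0, 0], [0, 0, 0], [0, 0, 0]]

A is strictly triangular, hence nilpotent: A³ = 0, so A⁵ = 0.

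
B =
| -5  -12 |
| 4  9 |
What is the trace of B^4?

82

tr B = 4 and det B = 3, so the characteristic polynomial is λ² − (4)λ + (3) with roots 1 and 3.
Eigenvectors give P = [[-2, -3], [1, 2]] with P⁻¹ = [[-2, -3], [1, 2]], and B = P·diag(1, 3)·P⁻¹.
Then B^4 = P·diag(1, 81)·P⁻¹ = [[-2, -243], [1, 162]] · [[-2, -3], [1, 2]] = [[-239, -480], [160, 321]].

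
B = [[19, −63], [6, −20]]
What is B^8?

[[−1529, 5355], [−510, 1786]]

tr B = −1 and det B = −2, so the characteristic polynomial is λ² − (−1)λ + (−2) with roots −2 and 1.
Eigenvectors give P = [[3, 7], [1, 2]] with P⁻¹ = [[−2, 7], [1, −3]], and B = P·diag(−2, 1)·P⁻¹.
Then B^8 = P·diag(256, 1)·P⁻¹ = [[768, 7], [256, 2]] · [[−2, 7], [1, −3]] = [[−1529, 5355], [−510, 1786]].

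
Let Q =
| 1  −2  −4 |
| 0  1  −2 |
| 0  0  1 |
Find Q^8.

[[1, −16, 80], [0, 1, −16], [0, 0, 1]]

Q = I + N where N = [[0, −2, −4], [0, 0, −2], [0, 0, 0]] is strictly upper-triangular, so N^3 = 0.
(I + N)^8 = I + 8·N + 28·N^2 = [[1, −16, 80], [0, 1, −16], [0, 0, 1]].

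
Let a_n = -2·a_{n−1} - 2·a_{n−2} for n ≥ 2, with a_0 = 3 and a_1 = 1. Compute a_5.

-4

With companion matrix A = [[-2, -2], [1, 0]], [a_n, a_{n−1}]ᵀ = A·[a_{n−1}, a_{n−2}]ᵀ, so [a_5, a_4]ᵀ = A⁴·[a_1, a_0]ᵀ.
A⁴ = [[-4, 0], [0, -4]], giving [a_5, a_4]ᵀ = [[-4], [-12]].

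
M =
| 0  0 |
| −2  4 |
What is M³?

M² = [[0, 0], [−8, 16]]
M³ = [[0, 0], [−32, 64]]

[[0, 0], [−32, 64]]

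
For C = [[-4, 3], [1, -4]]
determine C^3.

[[-100, 153], [51, -100]]

C^2 = [[19, -24], [-8, 19]]
C^3 = [[-100, 153], [51, -100]]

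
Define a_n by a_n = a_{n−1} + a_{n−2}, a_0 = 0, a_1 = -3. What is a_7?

With companion matrix Q = [[1, 1], [1, 0]], [a_n, a_{n−1}]ᵀ = Q·[a_{n−1}, a_{n−2}]ᵀ, so [a_7, a_6]ᵀ = Q⁶·[a_1, a_0]ᵀ.
Q⁶ = [[13, 8], [8, 5]], giving [a_7, a_6]ᵀ = [[-39], [-24]].

-39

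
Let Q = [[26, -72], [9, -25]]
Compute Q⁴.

[[136, -360], [45, -119]]

tr Q = 1 and det Q = -2, so the characteristic polynomial is λ² − (1)λ + (-2) with roots 2 and -1.
Eigenvectors give P = [[3, -8], [1, -3]] with P⁻¹ = [[3, -8], [1, -3]], and Q = P·diag(2, -1)·P⁻¹.
Then Q⁴ = P·diag(16, 1)·P⁻¹ = [[48, -8], [16, -3]] · [[3, -8], [1, -3]] = [[136, -360], [45, -119]].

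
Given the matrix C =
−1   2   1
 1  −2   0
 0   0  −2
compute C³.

[[−9, 18, 9], [9, −18, −5], [0, 0, −8]]

C² = [[3, −6, −3], [−3, 6, 1], [0, 0, 4]]
C³ = [[−9, 18, 9], [9, −18, −5], [0, 0, −8]]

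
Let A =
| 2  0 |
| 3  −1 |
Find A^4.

[[16, 0], [15, 1]]

A^2 = [[4, 0], [3, 1]]
A^3 = [[8, 0], [9, −1]]
A^4 = [[16, 0], [15, 1]]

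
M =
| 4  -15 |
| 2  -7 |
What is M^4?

[[-74, 225], [-30, 91]]

tr M = -3 and det M = 2, so the characteristic polynomial is λ² − (-3)λ + (2) with roots -2 and -1.
Eigenvectors give P = [[5, -3], [2, -1]] with P⁻¹ = [[-1, 3], [-2, 5]], and M = P·diag(-2, -1)·P⁻¹.
Then M^4 = P·diag(16, 1)·P⁻¹ = [[80, -3], [32, -1]] · [[-1, 3], [-2, 5]] = [[-74, 225], [-30, 91]].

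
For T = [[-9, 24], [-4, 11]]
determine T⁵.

[[-489, 1464], [-244, 731]]

tr T = 2 and det T = -3, so the characteristic polynomial is λ² − (2)λ + (-3) with roots 3 and -1.
Eigenvectors give P = [[-2, 3], [-1, 1]] with P⁻¹ = [[1, -3], [1, -2]], and T = P·diag(3, -1)·P⁻¹.
Then T⁵ = P·diag(243, -1)·P⁻¹ = [[-486, -3], [-243, -1]] · [[1, -3], [1, -2]] = [[-489, 1464], [-244, 731]].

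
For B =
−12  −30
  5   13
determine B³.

tr B = 1 and det B = −6, so the characteristic polynomial is λ² − (1)λ + (−6) with roots 3 and −2.
Eigenvectors give P = [[−2, 3], [1, −1]] with P⁻¹ = [[1, 3], [1, 2]], and B = P·diag(3, −2)·P⁻¹.
Then B³ = P·diag(27, −8)·P⁻¹ = [[−54, −24], [27, 8]] · [[1, 3], [1, 2]] = [[−78, −210], [35, 97]].

[[−78, −210], [35, 97]]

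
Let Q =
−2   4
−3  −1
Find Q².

[[−8, −12], [9, −11]]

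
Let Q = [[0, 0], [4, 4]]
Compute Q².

[[0, 0], [16, 16]]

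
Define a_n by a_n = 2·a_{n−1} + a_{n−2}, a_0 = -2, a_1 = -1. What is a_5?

-53

With companion matrix B = [[2, 1], [1, 0]], [a_n, a_{n−1}]ᵀ = B·[a_{n−1}, a_{n−2}]ᵀ, so [a_5, a_4]ᵀ = B^4·[a_1, a_0]ᵀ.
B^4 = [[29, 12], [12, 5]], giving [a_5, a_4]ᵀ = [[-53], [-22]].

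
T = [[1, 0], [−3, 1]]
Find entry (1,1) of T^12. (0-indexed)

T = I + N where N = [[0, 0], [−3, 0]] is strictly lower-triangular, so N^2 = 0.
(I + N)^12 = I + 12·N = [[1, 0], [−36, 1]].

1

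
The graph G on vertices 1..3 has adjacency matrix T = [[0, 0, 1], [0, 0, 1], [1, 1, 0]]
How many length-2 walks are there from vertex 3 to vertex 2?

The number of length-2 walks from vertex 3 to vertex 2 is entry (3,2) of T², where T is the adjacency matrix.
T² = [[1, 1, 0], [1, 1, 0], [0, 0, 2]]

0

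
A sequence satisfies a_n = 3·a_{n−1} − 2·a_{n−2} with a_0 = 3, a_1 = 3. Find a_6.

With companion matrix C = [[3, −2], [1, 0]], [a_n, a_{n−1}]ᵀ = C·[a_{n−1}, a_{n−2}]ᵀ, so [a_6, a_5]ᵀ = C⁵·[a_1, a_0]ᵀ.
C⁵ = [[63, −62], [31, −30]], giving [a_6, a_5]ᵀ = [[3], [3]].

3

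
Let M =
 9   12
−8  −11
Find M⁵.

[[489, 732], [−488, −731]]

tr M = −2 and det M = −3, so the characteristic polynomial is λ² − (−2)λ + (−3) with roots −3 and 1.
Eigenvectors give P = [[−1, 3], [1, −2]] with P⁻¹ = [[2, 3], [1, 1]], and M = P·diag(−3, 1)·P⁻¹.
Then M⁵ = P·diag(−243, 1)·P⁻¹ = [[243, 3], [−243, −2]] · [[2, 3], [1, 1]] = [[489, 732], [−488, −731]].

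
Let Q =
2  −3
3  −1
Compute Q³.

[[−19, 18], [−18, −1]]

Q² = [[−5, −3], [3, −8]]
Q³ = [[−19, 18], [−18, −1]]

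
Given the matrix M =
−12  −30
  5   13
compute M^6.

[[−1266, −3990], [665, 2059]]

tr M = 1 and det M = −6, so the characteristic polynomial is λ² − (1)λ + (−6) with roots 3 and −2.
Eigenvectors give P = [[−2, −3], [1, 1]] with P⁻¹ = [[1, 3], [−1, −2]], and M = P·diag(3, −2)·P⁻¹.
Then M^6 = P·diag(729, 64)·P⁻¹ = [[−1458, −192], [729, 64]] · [[1, 3], [−1, −2]] = [[−1266, −3990], [665, 2059]].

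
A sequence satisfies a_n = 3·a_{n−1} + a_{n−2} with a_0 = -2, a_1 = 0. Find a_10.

With companion matrix Q = [[3, 1], [1, 0]], [a_n, a_{n−1}]ᵀ = Q·[a_{n−1}, a_{n−2}]ᵀ, so [a_10, a_9]ᵀ = Q⁹·[a_1, a_0]ᵀ.
Q⁹ = [[42837, 12970], [12970, 3927]], giving [a_10, a_9]ᵀ = [[-25940], [-7854]].

-25940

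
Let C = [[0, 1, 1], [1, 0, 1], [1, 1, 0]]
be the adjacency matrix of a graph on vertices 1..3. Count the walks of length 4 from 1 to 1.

6

The number of length-4 walks from vertex 1 to vertex 1 is entry (1,1) of C⁴, where C is the adjacency matrix.
C² = [[2, 1, 1], [1, 2, 1], [1, 1, 2]]
C³ = [[2, 3, 3], [3, 2, 3], [3, 3, 2]]
C⁴ = [[6, 5, 5], [5, 6, 5], [5, 5, 6]]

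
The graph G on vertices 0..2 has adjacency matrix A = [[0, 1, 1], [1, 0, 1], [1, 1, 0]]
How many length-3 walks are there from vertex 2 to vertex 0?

3

The number of length-3 walks from vertex 2 to vertex 0 is entry (2,0) of A^3, where A is the adjacency matrix.
A^2 = [[2, 1, 1], [1, 2, 1], [1, 1, 2]]
A^3 = [[2, 3, 3], [3, 2, 3], [3, 3, 2]]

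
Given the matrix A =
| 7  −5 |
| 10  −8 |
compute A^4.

[[−49, 65], [−130, 146]]

tr A = −1 and det A = −6, so the characteristic polynomial is λ² − (−1)λ + (−6) with roots −3 and 2.
Eigenvectors give P = [[−1, 1], [−2, 1]] with P⁻¹ = [[1, −1], [2, −1]], and A = P·diag(−3, 2)·P⁻¹.
Then A^4 = P·diag(81, 16)·P⁻¹ = [[−81, 16], [−162, 16]] · [[1, −1], [2, −1]] = [[−49, 65], [−130, 146]].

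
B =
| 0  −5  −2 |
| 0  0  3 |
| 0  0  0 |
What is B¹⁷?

[[0, 0, 0], [0, 0, 0], [0, 0, 0]]

B is strictly triangular, hence nilpotent: B³ = 0, so B¹⁷ = 0.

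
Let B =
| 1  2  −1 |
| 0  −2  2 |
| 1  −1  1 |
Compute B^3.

[[2, 0, 0], [0, 2, 0], [0, 0, 2]]

B^2 = [[0, −1, 2], [2, 2, −2], [2, 3, −2]]
B^3 = [[2, 0, 0], [0, 2, 0], [0, 0, 2]]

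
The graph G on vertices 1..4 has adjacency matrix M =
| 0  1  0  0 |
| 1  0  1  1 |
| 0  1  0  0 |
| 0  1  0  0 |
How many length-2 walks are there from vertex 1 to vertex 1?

1

The number of length-2 walks from vertex 1 to vertex 1 is entry (1,1) of M^2, where M is the adjacency matrix.
M^2 = [[1, 0, 1, 1], [0, 3, 0, 0], [1, 0, 1, 1], [1, 0, 1, 1]]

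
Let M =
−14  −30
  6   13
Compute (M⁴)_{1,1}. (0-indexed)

tr M = −1 and det M = −2, so the characteristic polynomial is λ² − (−1)λ + (−2) with roots 1 and −2.
Eigenvectors give P = [[−2, 5], [1, −2]] with P⁻¹ = [[2, 5], [1, 2]], and M = P·diag(1, −2)·P⁻¹.
Then M⁴ = P·diag(1, 16)·P⁻¹ = [[−2, 80], [1, −32]] · [[2, 5], [1, 2]] = [[76, 150], [−30, −59]].

−59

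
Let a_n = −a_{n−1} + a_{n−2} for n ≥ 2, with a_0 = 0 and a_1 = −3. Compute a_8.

63

With companion matrix Q = [[−1, 1], [1, 0]], [a_n, a_{n−1}]ᵀ = Q·[a_{n−1}, a_{n−2}]ᵀ, so [a_8, a_7]ᵀ = Q⁷·[a_1, a_0]ᵀ.
Q⁷ = [[−21, 13], [13, −8]], giving [a_8, a_7]ᵀ = [[63], [−39]].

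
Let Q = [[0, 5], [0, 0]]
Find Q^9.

[[0, 0], [0, 0]]

Q is strictly triangular, hence nilpotent: Q^2 = 0, so Q^9 = 0.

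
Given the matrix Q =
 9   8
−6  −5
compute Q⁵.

tr Q = 4 and det Q = 3, so the characteristic polynomial is λ² − (4)λ + (3) with roots 1 and 3.
Eigenvectors give P = [[−1, 4], [1, −3]] with P⁻¹ = [[3, 4], [1, 1]], and Q = P·diag(1, 3)·P⁻¹.
Then Q⁵ = P·diag(1, 243)·P⁻¹ = [[−1, 972], [1, −729]] · [[3, 4], [1, 1]] = [[969, 968], [−726, −725]].

[[969, 968], [−726, −725]]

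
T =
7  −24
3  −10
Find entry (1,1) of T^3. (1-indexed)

55

tr T = −3 and det T = 2, so the characteristic polynomial is λ² − (−3)λ + (2) with roots −1 and −2.
Eigenvectors give P = [[−3, 8], [−1, 3]] with P⁻¹ = [[−3, 8], [−1, 3]], and T = P·diag(−1, −2)·P⁻¹.
Then T^3 = P·diag(−1, −8)·P⁻¹ = [[3, −64], [1, −24]] · [[−3, 8], [−1, 3]] = [[55, −168], [21, −64]].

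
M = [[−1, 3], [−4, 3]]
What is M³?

[[−13, −15], [20, −33]]

M² = [[−11, 6], [−8, −3]]
M³ = [[−13, −15], [20, −33]]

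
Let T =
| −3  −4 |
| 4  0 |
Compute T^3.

[[69, 28], [−28, 48]]

T^2 = [[−7, 12], [−12, −16]]
T^3 = [[69, 28], [−28, 48]]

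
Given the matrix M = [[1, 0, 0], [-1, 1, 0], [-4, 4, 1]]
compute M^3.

M = I + N where N = [[0, 0, 0], [-1, 0, 0], [-4, 4, 0]] is strictly lower-triangular, so N^3 = 0.
(I + N)^3 = I + 3·N + 3·N^2 = [[1, 0, 0], [-3, 1, 0], [-24, 12, 1]].

[[1, 0, 0], [-3, 1, 0], [-24, 12, 1]]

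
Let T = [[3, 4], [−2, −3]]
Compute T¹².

T² = I (check: tr T = 0 and det T = −1), so T¹² = I since 12 is even.

[[1, 0], [0, 1]]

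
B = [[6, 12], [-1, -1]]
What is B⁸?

[[25476, 75660], [-6305, -18659]]

tr B = 5 and det B = 6, so the characteristic polynomial is λ² − (5)λ + (6) with roots 2 and 3.
Eigenvectors give P = [[3, 4], [-1, -1]] with P⁻¹ = [[-1, -4], [1, 3]], and B = P·diag(2, 3)·P⁻¹.
Then B⁸ = P·diag(256, 6561)·P⁻¹ = [[768, 26244], [-256, -6561]] · [[-1, -4], [1, 3]] = [[25476, 75660], [-6305, -18659]].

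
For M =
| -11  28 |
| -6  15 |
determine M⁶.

tr M = 4 and det M = 3, so the characteristic polynomial is λ² − (4)λ + (3) with roots 3 and 1.
Eigenvectors give P = [[2, -7], [1, -3]] with P⁻¹ = [[-3, 7], [-1, 2]], and M = P·diag(3, 1)·P⁻¹.
Then M⁶ = P·diag(729, 1)·P⁻¹ = [[1458, -7], [729, -3]] · [[-3, 7], [-1, 2]] = [[-4367, 10192], [-2184, 5097]].

[[-4367, 10192], [-2184, 5097]]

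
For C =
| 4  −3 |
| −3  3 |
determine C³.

[[163, −138], [−138, 117]]

C² = [[25, −21], [−21, 18]]
C³ = [[163, −138], [−138, 117]]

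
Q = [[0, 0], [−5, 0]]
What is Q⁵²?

[[0, 0], [0, 0]]

Q is strictly triangular, hence nilpotent: Q² = 0, so Q⁵² = 0.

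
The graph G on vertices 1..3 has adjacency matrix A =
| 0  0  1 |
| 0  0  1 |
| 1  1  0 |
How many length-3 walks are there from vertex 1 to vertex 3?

The number of length-3 walks from vertex 1 to vertex 3 is entry (1,3) of A^3, where A is the adjacency matrix.
A^2 = [[1, 1, 0], [1, 1, 0], [0, 0, 2]]
A^3 = [[0, 0, 2], [0, 0, 2], [2, 2, 0]]

2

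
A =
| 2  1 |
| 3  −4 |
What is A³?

[[8, 15], [45, −82]]

A² = [[7, −2], [−6, 19]]
A³ = [[8, 15], [45, −82]]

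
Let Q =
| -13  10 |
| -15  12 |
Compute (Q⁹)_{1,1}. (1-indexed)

tr Q = -1 and det Q = -6, so the characteristic polynomial is λ² − (-1)λ + (-6) with roots -3 and 2.
Eigenvectors give P = [[-1, -2], [-1, -3]] with P⁻¹ = [[-3, 2], [1, -1]], and Q = P·diag(-3, 2)·P⁻¹.
Then Q⁹ = P·diag(-19683, 512)·P⁻¹ = [[19683, -1024], [19683, -1536]] · [[-3, 2], [1, -1]] = [[-60073, 40390], [-60585, 40902]].

-60073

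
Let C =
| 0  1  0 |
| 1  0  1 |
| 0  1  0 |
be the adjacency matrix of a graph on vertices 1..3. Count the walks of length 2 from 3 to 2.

The number of length-2 walks from vertex 3 to vertex 2 is entry (3,2) of C^2, where C is the adjacency matrix.
C^2 = [[1, 0, 1], [0, 2, 0], [1, 0, 1]]

0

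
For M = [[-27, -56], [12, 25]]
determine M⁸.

[[45921, 91840], [-19680, -39359]]

tr M = -2 and det M = -3, so the characteristic polynomial is λ² − (-2)λ + (-3) with roots -3 and 1.
Eigenvectors give P = [[7, -2], [-3, 1]] with P⁻¹ = [[1, 2], [3, 7]], and M = P·diag(-3, 1)·P⁻¹.
Then M⁸ = P·diag(6561, 1)·P⁻¹ = [[45927, -2], [-19683, 1]] · [[1, 2], [3, 7]] = [[45921, 91840], [-19680, -39359]].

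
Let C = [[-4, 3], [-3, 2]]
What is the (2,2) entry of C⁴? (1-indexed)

C² = [[7, -6], [6, -5]]
C³ = [[-10, 9], [-9, 8]]
C⁴ = [[13, -12], [12, -11]]

-11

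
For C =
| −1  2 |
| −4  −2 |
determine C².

[[−7, −6], [12, −4]]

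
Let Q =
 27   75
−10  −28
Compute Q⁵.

tr Q = −1 and det Q = −6, so the characteristic polynomial is λ² − (−1)λ + (−6) with roots −3 and 2.
Eigenvectors give P = [[5, −3], [−2, 1]] with P⁻¹ = [[−1, −3], [−2, −5]], and Q = P·diag(−3, 2)·P⁻¹.
Then Q⁵ = P·diag(−243, 32)·P⁻¹ = [[−1215, −96], [486, 32]] · [[−1, −3], [−2, −5]] = [[1407, 4125], [−550, −1618]].

[[1407, 4125], [−550, −1618]]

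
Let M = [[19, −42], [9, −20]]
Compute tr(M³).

tr M = −1 and det M = −2, so the characteristic polynomial is λ² − (−1)λ + (−2) with roots 1 and −2.
Eigenvectors give P = [[7, 2], [3, 1]] with P⁻¹ = [[1, −2], [−3, 7]], and M = P·diag(1, −2)·P⁻¹.
Then M³ = P·diag(1, −8)·P⁻¹ = [[7, −16], [3, −8]] · [[1, −2], [−3, 7]] = [[55, −126], [27, −62]].

−7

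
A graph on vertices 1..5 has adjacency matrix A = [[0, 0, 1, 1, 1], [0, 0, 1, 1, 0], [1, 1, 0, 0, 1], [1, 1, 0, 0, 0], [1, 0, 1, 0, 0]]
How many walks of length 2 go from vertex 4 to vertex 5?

1

The number of length-2 walks from vertex 4 to vertex 5 is entry (4,5) of A², where A is the adjacency matrix.
A² = [[3, 2, 1, 0, 1], [2, 2, 0, 0, 1], [1, 0, 3, 2, 1], [0, 0, 2, 2, 1], [1, 1, 1, 1, 2]]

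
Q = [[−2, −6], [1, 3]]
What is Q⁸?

[[−2, −6], [1, 3]]

Q² = Q (a projection; rank 1, trace 1), so Q⁸ = Q.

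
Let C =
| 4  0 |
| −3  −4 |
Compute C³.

[[64, 0], [−48, −64]]

C² = [[16, 0], [0, 16]]
C³ = [[64, 0], [−48, −64]]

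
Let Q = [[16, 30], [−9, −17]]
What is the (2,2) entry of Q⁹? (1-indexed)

tr Q = −1 and det Q = −2, so the characteristic polynomial is λ² − (−1)λ + (−2) with roots −2 and 1.
Eigenvectors give P = [[−5, −2], [3, 1]] with P⁻¹ = [[1, 2], [−3, −5]], and Q = P·diag(−2, 1)·P⁻¹.
Then Q⁹ = P·diag(−512, 1)·P⁻¹ = [[2560, −2], [−1536, 1]] · [[1, 2], [−3, −5]] = [[2566, 5130], [−1539, −3077]].

−3077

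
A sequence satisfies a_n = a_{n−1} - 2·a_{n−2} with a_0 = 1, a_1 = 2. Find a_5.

With companion matrix Q = [[1, -2], [1, 0]], [a_n, a_{n−1}]ᵀ = Q·[a_{n−1}, a_{n−2}]ᵀ, so [a_5, a_4]ᵀ = Q⁴·[a_1, a_0]ᵀ.
Q⁴ = [[-1, 6], [-3, 2]], giving [a_5, a_4]ᵀ = [[4], [-4]].

4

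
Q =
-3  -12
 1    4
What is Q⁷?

[[-3, -12], [1, 4]]

Q² = Q (a projection; rank 1, trace 1), so Q⁷ = Q.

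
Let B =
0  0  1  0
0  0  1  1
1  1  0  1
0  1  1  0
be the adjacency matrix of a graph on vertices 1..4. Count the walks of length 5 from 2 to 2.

The number of length-5 walks from vertex 2 to vertex 2 is entry (2,2) of B^5, where B is the adjacency matrix.
B^2 = [[1, 1, 0, 1], [1, 2, 1, 1], [0, 1, 3, 1], [1, 1, 1, 2]]
B^3 = [[0, 1, 3, 1], [1, 2, 4, 3], [3, 4, 2, 4], [1, 3, 4, 2]]
B^4 = [[3, 4, 2, 4], [4, 7, 6, 6], [2, 6, 11, 6], [4, 6, 6, 7]]
B^5 = [[2, 6, 11, 6], [6, 12, 17, 13], [11, 17, 14, 17], [6, 13, 17, 12]]

12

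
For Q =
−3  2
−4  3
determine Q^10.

[[1, 0], [0, 1]]

Q² = I (check: tr Q = 0 and det Q = −1), so Q^10 = I since 10 is even.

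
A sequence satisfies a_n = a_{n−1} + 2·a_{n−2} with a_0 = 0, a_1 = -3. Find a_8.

-255

With companion matrix T = [[1, 2], [1, 0]], [a_n, a_{n−1}]ᵀ = T·[a_{n−1}, a_{n−2}]ᵀ, so [a_8, a_7]ᵀ = T⁷·[a_1, a_0]ᵀ.
T⁷ = [[85, 86], [43, 42]], giving [a_8, a_7]ᵀ = [[-255], [-129]].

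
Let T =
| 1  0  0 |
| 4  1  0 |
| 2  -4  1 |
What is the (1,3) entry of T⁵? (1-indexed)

0

T = I + N where N = [[0, 0, 0], [4, 0, 0], [2, -4, 0]] is strictly lower-triangular, so N³ = 0.
(I + N)⁵ = I + 5·N + 10·N² = [[1, 0, 0], [20, 1, 0], [-150, -20, 1]].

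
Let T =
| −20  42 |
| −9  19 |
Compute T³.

tr T = −1 and det T = −2, so the characteristic polynomial is λ² − (−1)λ + (−2) with roots −2 and 1.
Eigenvectors give P = [[7, 2], [3, 1]] with P⁻¹ = [[1, −2], [−3, 7]], and T = P·diag(−2, 1)·P⁻¹.
Then T³ = P·diag(−8, 1)·P⁻¹ = [[−56, 2], [−24, 1]] · [[1, −2], [−3, 7]] = [[−62, 126], [−27, 55]].

[[−62, 126], [−27, 55]]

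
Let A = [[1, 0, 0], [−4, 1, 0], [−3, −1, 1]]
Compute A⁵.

[[1, 0, 0], [−20, 1, 0], [25, −5, 1]]

A = I + N where N = [[0, 0, 0], [−4, 0, 0], [−3, −1, 0]] is strictly lower-triangular, so N³ = 0.
(I + N)⁵ = I + 5·N + 10·N² = [[1, 0, 0], [−20, 1, 0], [25, −5, 1]].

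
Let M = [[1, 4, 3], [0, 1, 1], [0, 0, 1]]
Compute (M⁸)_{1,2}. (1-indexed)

M = I + N where N = [[0, 4, 3], [0, 0, 1], [0, 0, 0]] is strictly upper-triangular, so N³ = 0.
(I + N)⁸ = I + 8·N + 28·N² = [[1, 32, 136], [0, 1, 8], [0, 0, 1]].

32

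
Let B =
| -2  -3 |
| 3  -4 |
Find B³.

B² = [[-5, 18], [-18, 7]]
B³ = [[64, -57], [57, 26]]

[[64, -57], [57, 26]]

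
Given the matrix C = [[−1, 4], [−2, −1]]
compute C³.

[[23, −20], [10, 23]]

C² = [[−7, −8], [4, −7]]
C³ = [[23, −20], [10, 23]]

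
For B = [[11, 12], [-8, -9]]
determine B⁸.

tr B = 2 and det B = -3, so the characteristic polynomial is λ² − (2)λ + (-3) with roots -1 and 3.
Eigenvectors give P = [[1, 3], [-1, -2]] with P⁻¹ = [[-2, -3], [1, 1]], and B = P·diag(-1, 3)·P⁻¹.
Then B⁸ = P·diag(1, 6561)·P⁻¹ = [[1, 19683], [-1, -13122]] · [[-2, -3], [1, 1]] = [[19681, 19680], [-13120, -13119]].

[[19681, 19680], [-13120, -13119]]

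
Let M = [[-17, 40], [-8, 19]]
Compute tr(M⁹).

19682

tr M = 2 and det M = -3, so the characteristic polynomial is λ² − (2)λ + (-3) with roots 3 and -1.
Eigenvectors give P = [[2, 5], [1, 2]] with P⁻¹ = [[-2, 5], [1, -2]], and M = P·diag(3, -1)·P⁻¹.
Then M⁹ = P·diag(19683, -1)·P⁻¹ = [[39366, -5], [19683, -2]] · [[-2, 5], [1, -2]] = [[-78737, 196840], [-39368, 98419]].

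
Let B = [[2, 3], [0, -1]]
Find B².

[[4, 3], [0, 1]]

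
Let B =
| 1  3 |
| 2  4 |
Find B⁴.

[[199, 435], [290, 634]]

B² = [[7, 15], [10, 22]]
B³ = [[37, 81], [54, 118]]
B⁴ = [[199, 435], [290, 634]]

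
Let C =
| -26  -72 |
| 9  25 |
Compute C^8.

tr C = -1 and det C = -2, so the characteristic polynomial is λ² − (-1)λ + (-2) with roots 1 and -2.
Eigenvectors give P = [[-8, -3], [3, 1]] with P⁻¹ = [[1, 3], [-3, -8]], and C = P·diag(1, -2)·P⁻¹.
Then C^8 = P·diag(1, 256)·P⁻¹ = [[-8, -768], [3, 256]] · [[1, 3], [-3, -8]] = [[2296, 6120], [-765, -2039]].

[[2296, 6120], [-765, -2039]]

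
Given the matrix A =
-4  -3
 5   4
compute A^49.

[[-4, -3], [5, 4]]

A² = I (check: tr A = 0 and det A = -1), so A^49 = A since 49 is odd.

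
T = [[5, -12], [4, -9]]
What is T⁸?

tr T = -4 and det T = 3, so the characteristic polynomial is λ² − (-4)λ + (3) with roots -3 and -1.
Eigenvectors give P = [[-3, 2], [-2, 1]] with P⁻¹ = [[1, -2], [2, -3]], and T = P·diag(-3, -1)·P⁻¹.
Then T⁸ = P·diag(6561, 1)·P⁻¹ = [[-19683, 2], [-13122, 1]] · [[1, -2], [2, -3]] = [[-19679, 39360], [-13120, 26241]].

[[-19679, 39360], [-13120, 26241]]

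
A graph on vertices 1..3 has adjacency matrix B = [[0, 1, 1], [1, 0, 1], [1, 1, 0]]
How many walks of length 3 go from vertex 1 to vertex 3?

The number of length-3 walks from vertex 1 to vertex 3 is entry (1,3) of B³, where B is the adjacency matrix.
B² = [[2, 1, 1], [1, 2, 1], [1, 1, 2]]
B³ = [[2, 3, 3], [3, 2, 3], [3, 3, 2]]

3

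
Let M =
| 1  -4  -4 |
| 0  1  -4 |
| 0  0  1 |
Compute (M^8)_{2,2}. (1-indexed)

1

M = I + N where N = [[0, -4, -4], [0, 0, -4], [0, 0, 0]] is strictly upper-triangular, so N^3 = 0.
(I + N)^8 = I + 8·N + 28·N^2 = [[1, -32, 416], [0, 1, -32], [0, 0, 1]].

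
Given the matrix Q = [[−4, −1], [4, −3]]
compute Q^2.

[[12, 7], [−28, 5]]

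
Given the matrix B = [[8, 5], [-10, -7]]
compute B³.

[[62, 35], [-70, -43]]

tr B = 1 and det B = -6, so the characteristic polynomial is λ² − (1)λ + (-6) with roots -2 and 3.
Eigenvectors give P = [[1, -1], [-2, 1]] with P⁻¹ = [[-1, -1], [-2, -1]], and B = P·diag(-2, 3)·P⁻¹.
Then B³ = P·diag(-8, 27)·P⁻¹ = [[-8, -27], [16, 27]] · [[-1, -1], [-2, -1]] = [[62, 35], [-70, -43]].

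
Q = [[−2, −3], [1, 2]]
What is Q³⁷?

Q² = I (check: tr Q = 0 and det Q = −1), so Q³⁷ = Q since 37 is odd.

[[−2, −3], [1, 2]]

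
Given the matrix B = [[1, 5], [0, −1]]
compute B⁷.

[[1, 5], [0, −1]]

B² = I (check: tr B = 0 and det B = −1), so B⁷ = B since 7 is odd.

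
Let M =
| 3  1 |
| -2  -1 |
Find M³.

[[17, 5], [-10, -3]]

M² = [[7, 2], [-4, -1]]
M³ = [[17, 5], [-10, -3]]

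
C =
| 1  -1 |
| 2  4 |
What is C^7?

tr C = 5 and det C = 6, so the characteristic polynomial is λ² − (5)λ + (6) with roots 2 and 3.
Eigenvectors give P = [[-1, 1], [1, -2]] with P⁻¹ = [[-2, -1], [-1, -1]], and C = P·diag(2, 3)·P⁻¹.
Then C^7 = P·diag(128, 2187)·P⁻¹ = [[-128, 2187], [128, -4374]] · [[-2, -1], [-1, -1]] = [[-1931, -2059], [4118, 4246]].

[[-1931, -2059], [4118, 4246]]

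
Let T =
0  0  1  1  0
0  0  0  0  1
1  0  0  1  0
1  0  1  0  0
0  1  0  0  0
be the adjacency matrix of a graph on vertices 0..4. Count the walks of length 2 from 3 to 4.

The number of length-2 walks from vertex 3 to vertex 4 is entry (3,4) of T^2, where T is the adjacency matrix.
T^2 = [[2, 0, 1, 1, 0], [0, 1, 0, 0, 0], [1, 0, 2, 1, 0], [1, 0, 1, 2, 0], [0, 0, 0, 0, 1]]

0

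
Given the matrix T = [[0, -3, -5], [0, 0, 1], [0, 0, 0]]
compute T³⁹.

[[0, 0, 0], [0, 0, 0], [0, 0, 0]]

T is strictly triangular, hence nilpotent: T³ = 0, so T³⁹ = 0.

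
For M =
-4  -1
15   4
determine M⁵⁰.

[[1, 0], [0, 1]]

M² = I (check: tr M = 0 and det M = -1), so M⁵⁰ = I since 50 is even.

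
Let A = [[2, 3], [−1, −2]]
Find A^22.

[[1, 0], [0, 1]]

A² = I (check: tr A = 0 and det A = −1), so A^22 = I since 22 is even.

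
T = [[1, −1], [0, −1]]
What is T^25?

T² = I (check: tr T = 0 and det T = −1), so T^25 = T since 25 is odd.

[[1, −1], [0, −1]]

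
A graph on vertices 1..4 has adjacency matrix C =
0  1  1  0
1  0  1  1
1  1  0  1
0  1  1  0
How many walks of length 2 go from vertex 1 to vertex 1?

2

The number of length-2 walks from vertex 1 to vertex 1 is entry (1,1) of C^2, where C is the adjacency matrix.
C^2 = [[2, 1, 1, 2], [1, 3, 2, 1], [1, 2, 3, 1], [2, 1, 1, 2]]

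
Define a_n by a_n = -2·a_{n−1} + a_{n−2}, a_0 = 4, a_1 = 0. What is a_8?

676

With companion matrix Q = [[-2, 1], [1, 0]], [a_n, a_{n−1}]ᵀ = Q·[a_{n−1}, a_{n−2}]ᵀ, so [a_8, a_7]ᵀ = Q^7·[a_1, a_0]ᵀ.
Q^7 = [[-408, 169], [169, -70]], giving [a_8, a_7]ᵀ = [[676], [-280]].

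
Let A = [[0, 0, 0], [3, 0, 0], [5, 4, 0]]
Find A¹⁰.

[[0, 0, 0], [0, 0, 0], [0, 0, 0]]

A is strictly triangular, hence nilpotent: A³ = 0, so A¹⁰ = 0.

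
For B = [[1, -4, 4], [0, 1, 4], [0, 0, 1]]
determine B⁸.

B = I + N where N = [[0, -4, 4], [0, 0, 4], [0, 0, 0]] is strictly upper-triangular, so N³ = 0.
(I + N)⁸ = I + 8·N + 28·N² = [[1, -32, -416], [0, 1, 32], [0, 0, 1]].

[[1, -32, -416], [0, 1, 32], [0, 0, 1]]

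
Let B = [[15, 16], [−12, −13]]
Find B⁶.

tr B = 2 and det B = −3, so the characteristic polynomial is λ² − (2)λ + (−3) with roots 3 and −1.
Eigenvectors give P = [[−4, −1], [3, 1]] with P⁻¹ = [[−1, −1], [3, 4]], and B = P·diag(3, −1)·P⁻¹.
Then B⁶ = P·diag(729, 1)·P⁻¹ = [[−2916, −1], [2187, 1]] · [[−1, −1], [3, 4]] = [[2913, 2912], [−2184, −2183]].

[[2913, 2912], [−2184, −2183]]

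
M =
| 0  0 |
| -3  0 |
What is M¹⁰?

[[0, 0], [0, 0]]

M is strictly triangular, hence nilpotent: M² = 0, so M¹⁰ = 0.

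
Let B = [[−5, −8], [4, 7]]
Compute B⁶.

[[−727, −1456], [728, 1457]]

tr B = 2 and det B = −3, so the characteristic polynomial is λ² − (2)λ + (−3) with roots −1 and 3.
Eigenvectors give P = [[2, −1], [−1, 1]] with P⁻¹ = [[1, 1], [1, 2]], and B = P·diag(−1, 3)·P⁻¹.
Then B⁶ = P·diag(1, 729)·P⁻¹ = [[2, −729], [−1, 729]] · [[1, 1], [1, 2]] = [[−727, −1456], [728, 1457]].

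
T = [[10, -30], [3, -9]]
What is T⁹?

[[10, -30], [3, -9]]

T² = T (a projection; rank 1, trace 1), so T⁹ = T.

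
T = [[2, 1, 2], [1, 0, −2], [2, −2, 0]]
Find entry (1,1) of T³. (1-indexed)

T² = [[9, −2, 2], [−2, 5, 2], [2, 2, 8]]
T³ = [[20, 5, 22], [5, −6, −14], [22, −14, 0]]

20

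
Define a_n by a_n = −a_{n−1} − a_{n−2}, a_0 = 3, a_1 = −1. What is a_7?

With companion matrix C = [[−1, −1], [1, 0]], [a_n, a_{n−1}]ᵀ = C·[a_{n−1}, a_{n−2}]ᵀ, so [a_7, a_6]ᵀ = C⁶·[a_1, a_0]ᵀ.
C⁶ = [[1, 0], [0, 1]], giving [a_7, a_6]ᵀ = [[−1], [3]].

−1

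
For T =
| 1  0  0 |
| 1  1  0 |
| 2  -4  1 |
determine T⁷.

T = I + N where N = [[0, 0, 0], [1, 0, 0], [2, -4, 0]] is strictly lower-triangular, so N³ = 0.
(I + N)⁷ = I + 7·N + 21·N² = [[1, 0, 0], [7, 1, 0], [-70, -28, 1]].

[[1, 0, 0], [7, 1, 0], [-70, -28, 1]]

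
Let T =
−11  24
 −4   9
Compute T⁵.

[[−731, 1464], [−244, 489]]

tr T = −2 and det T = −3, so the characteristic polynomial is λ² − (−2)λ + (−3) with roots −3 and 1.
Eigenvectors give P = [[3, 2], [1, 1]] with P⁻¹ = [[1, −2], [−1, 3]], and T = P·diag(−3, 1)·P⁻¹.
Then T⁵ = P·diag(−243, 1)·P⁻¹ = [[−729, 2], [−243, 1]] · [[1, −2], [−1, 3]] = [[−731, 1464], [−244, 489]].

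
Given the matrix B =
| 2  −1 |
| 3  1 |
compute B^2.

[[1, −3], [9, −2]]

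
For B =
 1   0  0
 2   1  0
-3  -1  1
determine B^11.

[[1, 0, 0], [22, 1, 0], [-143, -11, 1]]

B = I + N where N = [[0, 0, 0], [2, 0, 0], [-3, -1, 0]] is strictly lower-triangular, so N^3 = 0.
(I + N)^11 = I + 11·N + 55·N^2 = [[1, 0, 0], [22, 1, 0], [-143, -11, 1]].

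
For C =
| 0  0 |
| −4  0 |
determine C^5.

[[0, 0], [0, 0]]

C is strictly triangular, hence nilpotent: C^2 = 0, so C^5 = 0.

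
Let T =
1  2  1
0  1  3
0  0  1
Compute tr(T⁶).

3

T = I + N where N = [[0, 2, 1], [0, 0, 3], [0, 0, 0]] is strictly upper-triangular, so N³ = 0.
(I + N)⁶ = I + 6·N + 15·N² = [[1, 12, 96], [0, 1, 18], [0, 0, 1]].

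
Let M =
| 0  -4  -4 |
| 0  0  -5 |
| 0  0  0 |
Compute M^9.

M is strictly triangular, hence nilpotent: M^3 = 0, so M^9 = 0.

[[0, 0, 0], [0, 0, 0], [0, 0, 0]]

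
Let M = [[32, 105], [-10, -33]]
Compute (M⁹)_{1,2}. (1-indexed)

tr M = -1 and det M = -6, so the characteristic polynomial is λ² − (-1)λ + (-6) with roots -3 and 2.
Eigenvectors give P = [[-3, 7], [1, -2]] with P⁻¹ = [[2, 7], [1, 3]], and M = P·diag(-3, 2)·P⁻¹.
Then M⁹ = P·diag(-19683, 512)·P⁻¹ = [[59049, 3584], [-19683, -1024]] · [[2, 7], [1, 3]] = [[121682, 424095], [-40390, -140853]].

424095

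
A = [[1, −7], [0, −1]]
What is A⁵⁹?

A² = I (check: tr A = 0 and det A = −1), so A⁵⁹ = A since 59 is odd.

[[1, −7], [0, −1]]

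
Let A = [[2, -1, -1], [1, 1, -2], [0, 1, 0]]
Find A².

[[3, -4, 0], [3, -2, -3], [1, 1, -2]]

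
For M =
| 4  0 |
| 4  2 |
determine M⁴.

M² = [[16, 0], [24, 4]]
M³ = [[64, 0], [112, 8]]
M⁴ = [[256, 0], [480, 16]]

[[256, 0], [480, 16]]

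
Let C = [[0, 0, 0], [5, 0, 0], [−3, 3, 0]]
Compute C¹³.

[[0, 0, 0], [0, 0, 0], [0, 0, 0]]

C is strictly triangular, hence nilpotent: C³ = 0, so C¹³ = 0.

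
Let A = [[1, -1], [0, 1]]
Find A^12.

[[1, -12], [0, 1]]

A = I + N where N = [[0, -1], [0, 0]] is strictly upper-triangular, so N^2 = 0.
(I + N)^12 = I + 12·N = [[1, -12], [0, 1]].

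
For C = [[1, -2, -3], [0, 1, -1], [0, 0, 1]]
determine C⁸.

C = I + N where N = [[0, -2, -3], [0, 0, -1], [0, 0, 0]] is strictly upper-triangular, so N³ = 0.
(I + N)⁸ = I + 8·N + 28·N² = [[1, -16, 32], [0, 1, -8], [0, 0, 1]].

[[1, -16, 32], [0, 1, -8], [0, 0, 1]]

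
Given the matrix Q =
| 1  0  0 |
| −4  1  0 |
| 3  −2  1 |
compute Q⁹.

[[1, 0, 0], [−36, 1, 0], [315, −18, 1]]

Q = I + N where N = [[0, 0, 0], [−4, 0, 0], [3, −2, 0]] is strictly lower-triangular, so N³ = 0.
(I + N)⁹ = I + 9·N + 36·N² = [[1, 0, 0], [−36, 1, 0], [315, −18, 1]].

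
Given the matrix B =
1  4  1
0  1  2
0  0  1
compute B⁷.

[[1, 28, 175], [0, 1, 14], [0, 0, 1]]

B = I + N where N = [[0, 4, 1], [0, 0, 2], [0, 0, 0]] is strictly upper-triangular, so N³ = 0.
(I + N)⁷ = I + 7·N + 21·N² = [[1, 28, 175], [0, 1, 14], [0, 0, 1]].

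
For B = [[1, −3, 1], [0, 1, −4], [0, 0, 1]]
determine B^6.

B = I + N where N = [[0, −3, 1], [0, 0, −4], [0, 0, 0]] is strictly upper-triangular, so N^3 = 0.
(I + N)^6 = I + 6·N + 15·N^2 = [[1, −18, 186], [0, 1, −24], [0, 0, 1]].

[[1, −18, 186], [0, 1, −24], [0, 0, 1]]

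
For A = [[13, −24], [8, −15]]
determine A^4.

tr A = −2 and det A = −3, so the characteristic polynomial is λ² − (−2)λ + (−3) with roots 1 and −3.
Eigenvectors give P = [[2, −3], [1, −2]] with P⁻¹ = [[2, −3], [1, −2]], and A = P·diag(1, −3)·P⁻¹.
Then A^4 = P·diag(1, 81)·P⁻¹ = [[2, −243], [1, −162]] · [[2, −3], [1, −2]] = [[−239, 480], [−160, 321]].

[[−239, 480], [−160, 321]]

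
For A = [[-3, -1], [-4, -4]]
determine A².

[[13, 7], [28, 20]]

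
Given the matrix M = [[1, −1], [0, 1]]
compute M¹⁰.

[[1, −10], [0, 1]]

M = I + N where N = [[0, −1], [0, 0]] is strictly upper-triangular, so N² = 0.
(I + N)¹⁰ = I + 10·N = [[1, −10], [0, 1]].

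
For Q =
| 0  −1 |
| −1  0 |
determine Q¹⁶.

[[1, 0], [0, 1]]

Q² = I (check: tr Q = 0 and det Q = −1), so Q¹⁶ = I since 16 is even.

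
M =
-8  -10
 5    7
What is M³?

[[-62, -70], [35, 43]]

tr M = -1 and det M = -6, so the characteristic polynomial is λ² − (-1)λ + (-6) with roots -3 and 2.
Eigenvectors give P = [[-2, -1], [1, 1]] with P⁻¹ = [[-1, -1], [1, 2]], and M = P·diag(-3, 2)·P⁻¹.
Then M³ = P·diag(-27, 8)·P⁻¹ = [[54, -8], [-27, 8]] · [[-1, -1], [1, 2]] = [[-62, -70], [35, 43]].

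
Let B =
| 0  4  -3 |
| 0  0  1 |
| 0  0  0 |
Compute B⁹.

[[0, 0, 0], [0, 0, 0], [0, 0, 0]]

B is strictly triangular, hence nilpotent: B³ = 0, so B⁹ = 0.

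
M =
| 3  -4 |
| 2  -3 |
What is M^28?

M² = I (check: tr M = 0 and det M = -1), so M^28 = I since 28 is even.

[[1, 0], [0, 1]]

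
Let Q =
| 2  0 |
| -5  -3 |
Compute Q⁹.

tr Q = -1 and det Q = -6, so the characteristic polynomial is λ² − (-1)λ + (-6) with roots 2 and -3.
Eigenvectors give P = [[-1, 0], [1, 1]] with P⁻¹ = [[-1, 0], [1, 1]], and Q = P·diag(2, -3)·P⁻¹.
Then Q⁹ = P·diag(512, -19683)·P⁻¹ = [[-512, 0], [512, -19683]] · [[-1, 0], [1, 1]] = [[512, 0], [-20195, -19683]].

[[512, 0], [-20195, -19683]]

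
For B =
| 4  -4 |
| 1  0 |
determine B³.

[[32, -48], [12, -16]]

B² = [[12, -16], [4, -4]]
B³ = [[32, -48], [12, -16]]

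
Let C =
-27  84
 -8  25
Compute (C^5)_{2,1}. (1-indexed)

tr C = -2 and det C = -3, so the characteristic polynomial is λ² − (-2)λ + (-3) with roots 1 and -3.
Eigenvectors give P = [[3, 7], [1, 2]] with P⁻¹ = [[-2, 7], [1, -3]], and C = P·diag(1, -3)·P⁻¹.
Then C^5 = P·diag(1, -243)·P⁻¹ = [[3, -1701], [1, -486]] · [[-2, 7], [1, -3]] = [[-1707, 5124], [-488, 1465]].

-488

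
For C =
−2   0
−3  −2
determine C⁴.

[[16, 0], [96, 16]]

C² = [[4, 0], [12, 4]]
C³ = [[−8, 0], [−36, −8]]
C⁴ = [[16, 0], [96, 16]]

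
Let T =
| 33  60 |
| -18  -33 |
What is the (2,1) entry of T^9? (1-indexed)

tr T = 0 and det T = -9, so the characteristic polynomial is λ² − (0)λ + (-9) with roots -3 and 3.
Eigenvectors give P = [[-5, 2], [3, -1]] with P⁻¹ = [[1, 2], [3, 5]], and T = P·diag(-3, 3)·P⁻¹.
Then T^9 = P·diag(-19683, 19683)·P⁻¹ = [[98415, 39366], [-59049, -19683]] · [[1, 2], [3, 5]] = [[216513, 393660], [-118098, -216513]].

-118098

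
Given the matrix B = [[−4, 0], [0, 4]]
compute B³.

[[−64, 0], [0, 64]]

B² = [[16, 0], [0, 16]]
B³ = [[−64, 0], [0, 64]]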